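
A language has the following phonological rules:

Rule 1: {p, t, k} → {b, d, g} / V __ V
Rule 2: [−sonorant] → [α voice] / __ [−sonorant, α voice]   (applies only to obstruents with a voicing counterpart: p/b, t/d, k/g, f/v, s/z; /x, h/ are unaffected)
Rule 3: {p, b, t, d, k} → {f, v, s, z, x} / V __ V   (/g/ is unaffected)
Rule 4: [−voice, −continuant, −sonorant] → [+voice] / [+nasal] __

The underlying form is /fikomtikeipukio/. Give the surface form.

figomdigeivugio

Rule 1 (intervocalic voicing): /k/ is a voiceless stop between vowels /i/ and /o/, so it voices to [g]. /k/ is a voiceless stop between vowels /i/ and /e/, so it voices to [g]. /p/ is a voiceless stop between vowels /i/ and /u/, so it voices to [b]. /k/ is a voiceless stop between vowels /u/ and /i/, so it voices to [g]. /fikomtikeipukio/ → figomtigeibugio.
Rule 2 (regressive voicing assimilation): no segment meets the environment; /figomtigeibugio/ is unchanged.
Rule 3 (intervocalic spirantization): /b/ is a stop between vowels /i/ and /u/, so it spirantizes to the fricative [v]. /figomtigeibugio/ → figomtigeivugio.
Rule 4 (post-nasal voicing): /t/ is a voiceless stop immediately after the nasal /m/, so it voices to [d]. /figomtigeivugio/ → figomdigeivugio.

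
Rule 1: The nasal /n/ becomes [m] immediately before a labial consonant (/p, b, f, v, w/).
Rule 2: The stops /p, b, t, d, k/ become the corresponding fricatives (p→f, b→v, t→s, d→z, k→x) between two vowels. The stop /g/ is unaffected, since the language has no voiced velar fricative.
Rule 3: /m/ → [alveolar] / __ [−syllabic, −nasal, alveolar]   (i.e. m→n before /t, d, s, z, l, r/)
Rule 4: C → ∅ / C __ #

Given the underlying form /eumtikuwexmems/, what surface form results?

euntixuwexmen

Rule 1 (nasal place assimilation): no segment meets the environment; /eumtikuwexmems/ is unchanged.
Rule 2 (intervocalic spirantization): /k/ is a stop between vowels /i/ and /u/, so it spirantizes to the fricative [x]. /eumtikuwexmems/ → eumtixuwexmems.
Rule 3 (nasal place assimilation): /m/ precedes the alveolar consonant /t/, so it assimilates in place to [n]. /m/ precedes the alveolar consonant /s/, so it assimilates in place to [n]. /eumtixuwexmems/ → euntixuwexmens.
Rule 4 (final cluster simplification): /s/ is the second consonant of a word-final cluster /ns/, so it deletes. /euntixuwexmens/ → euntixuwexmen.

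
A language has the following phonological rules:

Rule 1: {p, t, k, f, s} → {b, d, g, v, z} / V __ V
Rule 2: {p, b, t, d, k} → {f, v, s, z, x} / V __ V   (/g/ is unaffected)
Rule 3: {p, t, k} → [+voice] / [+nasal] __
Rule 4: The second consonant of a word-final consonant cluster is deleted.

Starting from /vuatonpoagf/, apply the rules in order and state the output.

vuazonboag

Rule 1 (intervocalic voicing): /t/ is a voiceless obstruent between vowels /a/ and /o/, so it voices to [d]. /vuatonpoagf/ → vuadonpoagf.
Rule 2 (intervocalic spirantization): /d/ is a stop between vowels /a/ and /o/, so it spirantizes to the fricative [z]. /vuadonpoagf/ → vuazonpoagf.
Rule 3 (post-nasal voicing): /p/ is a voiceless stop immediately after the nasal /n/, so it voices to [b]. /vuazonpoagf/ → vuazonboagf.
Rule 4 (final cluster simplification): /f/ is the second consonant of a word-final cluster /gf/, so it deletes. /vuazonboagf/ → vuazonboag.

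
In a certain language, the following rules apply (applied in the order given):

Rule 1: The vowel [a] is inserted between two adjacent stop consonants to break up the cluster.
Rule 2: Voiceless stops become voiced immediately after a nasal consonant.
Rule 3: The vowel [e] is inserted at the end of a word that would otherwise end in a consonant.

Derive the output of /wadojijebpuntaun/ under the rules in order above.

Rule 1 (stop-cluster a-epenthesis): /b/ and /p/ form a stop–stop cluster, so [a] is inserted between them. /wadojijebpuntaun/ → wadojijebapuntaun.
Rule 2 (post-nasal voicing): /t/ is a voiceless stop immediately after the nasal /n/, so it voices to [d]. /wadojijebapuntaun/ → wadojijebapundaun.
Rule 3 (final e-epenthesis): the form ends in the consonant /n/, so [e] is inserted word-finally. /wadojijebapundaun/ → wadojijebapundaune.

wadojijebapundaune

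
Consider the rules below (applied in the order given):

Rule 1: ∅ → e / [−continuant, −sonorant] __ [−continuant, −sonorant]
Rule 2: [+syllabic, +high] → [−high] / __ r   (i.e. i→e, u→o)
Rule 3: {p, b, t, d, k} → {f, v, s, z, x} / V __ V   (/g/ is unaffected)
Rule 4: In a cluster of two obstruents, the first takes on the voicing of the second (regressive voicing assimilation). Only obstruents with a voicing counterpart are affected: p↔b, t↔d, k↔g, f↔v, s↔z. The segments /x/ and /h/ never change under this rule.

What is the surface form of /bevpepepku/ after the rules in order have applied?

befpefefexu

Rule 1 (stop-cluster e-epenthesis): /p/ and /k/ form a stop–stop cluster, so [e] is inserted between them. /bevpepepku/ → bevpepepeku.
Rule 2 (pre-rhotic lowering): no segment meets the environment; /bevpepepeku/ is unchanged.
Rule 3 (intervocalic spirantization): /p/ is a stop between vowels /e/ and /e/, so it spirantizes to the fricative [f]. /p/ is a stop between vowels /e/ and /e/, so it spirantizes to the fricative [f]. /k/ is a stop between vowels /e/ and /u/, so it spirantizes to the fricative [x]. /bevpepepeku/ → bevpefefexu.
Rule 4 (regressive voicing assimilation): /v/ precedes the voiceless obstruent /p/, so it devoices to [f] by assimilation. /bevpefefexu/ → befpefefexu.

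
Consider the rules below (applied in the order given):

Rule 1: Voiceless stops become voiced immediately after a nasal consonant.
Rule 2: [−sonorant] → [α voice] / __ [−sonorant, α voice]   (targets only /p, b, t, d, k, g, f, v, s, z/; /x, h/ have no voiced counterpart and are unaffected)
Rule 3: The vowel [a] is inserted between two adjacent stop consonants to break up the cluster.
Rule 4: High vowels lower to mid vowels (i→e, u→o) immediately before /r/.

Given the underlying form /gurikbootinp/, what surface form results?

Rule 1 (post-nasal voicing): /p/ is a voiceless stop immediately after the nasal /n/, so it voices to [b]. /gurikbootinp/ → gurikbootinb.
Rule 2 (regressive voicing assimilation): /k/ precedes the voiced obstruent /b/, so it voices to [g] by assimilation. /gurikbootinb/ → gurigbootinb.
Rule 3 (stop-cluster a-epenthesis): /g/ and /b/ form a stop–stop cluster, so [a] is inserted between them. /gurigbootinb/ → gurigabootinb.
Rule 4 (pre-rhotic lowering): /u/ is a high vowel immediately before /r/, so it lowers to [o]. /gurigabootinb/ → gorigabootinb.

gorigabootinb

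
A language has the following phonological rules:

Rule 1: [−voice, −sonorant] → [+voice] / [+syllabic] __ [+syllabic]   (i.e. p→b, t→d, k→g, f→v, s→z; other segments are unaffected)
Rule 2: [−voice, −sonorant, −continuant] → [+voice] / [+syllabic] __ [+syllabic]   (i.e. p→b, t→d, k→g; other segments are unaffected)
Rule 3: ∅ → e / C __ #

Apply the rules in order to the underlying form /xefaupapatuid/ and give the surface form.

Rule 1 (intervocalic voicing): /f/ is a voiceless obstruent between vowels /e/ and /a/, so it voices to [v]. /p/ is a voiceless obstruent between vowels /u/ and /a/, so it voices to [b]. /p/ is a voiceless obstruent between vowels /a/ and /a/, so it voices to [b]. /t/ is a voiceless obstruent between vowels /a/ and /u/, so it voices to [d]. /xefaupapatuid/ → xevaubabaduid.
Rule 2 (intervocalic voicing): no segment meets the environment; /xevaubabaduid/ is unchanged.
Rule 3 (final e-epenthesis): the form ends in the consonant /d/, so [e] is inserted word-finally. /xevaubabaduid/ → xevaubabaduide.

xevaubabaduide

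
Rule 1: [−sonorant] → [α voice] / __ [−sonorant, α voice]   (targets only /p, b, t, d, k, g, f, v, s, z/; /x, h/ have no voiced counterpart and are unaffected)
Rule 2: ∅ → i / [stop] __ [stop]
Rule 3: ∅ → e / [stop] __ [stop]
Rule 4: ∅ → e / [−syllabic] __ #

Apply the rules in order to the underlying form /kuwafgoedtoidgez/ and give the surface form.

kuwavgoetitoidigeze

Rule 1 (regressive voicing assimilation): /f/ precedes the voiced obstruent /g/, so it voices to [v] by assimilation. /d/ precedes the voiceless obstruent /t/, so it devoices to [t] by assimilation. /kuwafgoedtoidgez/ → kuwavgoettoidgez.
Rule 2 (stop-cluster i-epenthesis): /t/ and /t/ form a stop–stop cluster, so [i] is inserted between them. /d/ and /g/ form a stop–stop cluster, so [i] is inserted between them. /kuwavgoettoidgez/ → kuwavgoetitoidigez.
Rule 3 (stop-cluster e-epenthesis): no segment meets the environment; /kuwavgoetitoidigez/ is unchanged.
Rule 4 (final e-epenthesis): the form ends in the consonant /z/, so [e] is inserted word-finally. /kuwavgoetitoidigez/ → kuwavgoetitoidigeze.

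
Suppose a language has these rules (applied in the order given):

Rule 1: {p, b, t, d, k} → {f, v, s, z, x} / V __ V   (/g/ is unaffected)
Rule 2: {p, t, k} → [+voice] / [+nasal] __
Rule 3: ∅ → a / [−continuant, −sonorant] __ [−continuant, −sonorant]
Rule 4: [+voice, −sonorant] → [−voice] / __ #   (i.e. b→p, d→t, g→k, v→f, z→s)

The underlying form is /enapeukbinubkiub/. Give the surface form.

enafeukabinubakiup

Rule 1 (intervocalic spirantization): /p/ is a stop between vowels /a/ and /e/, so it spirantizes to the fricative [f]. /enapeukbinubkiub/ → enafeukbinubkiub.
Rule 2 (post-nasal voicing): no segment meets the environment; /enafeukbinubkiub/ is unchanged.
Rule 3 (stop-cluster a-epenthesis): /k/ and /b/ form a stop–stop cluster, so [a] is inserted between them. /b/ and /k/ form a stop–stop cluster, so [a] is inserted between them. /enafeukbinubkiub/ → enafeukabinubakiub.
Rule 4 (final devoicing): /b/ is a voiced obstruent in word-final position, so it devoices to [p]. /enafeukabinubakiub/ → enafeukabinubakiup.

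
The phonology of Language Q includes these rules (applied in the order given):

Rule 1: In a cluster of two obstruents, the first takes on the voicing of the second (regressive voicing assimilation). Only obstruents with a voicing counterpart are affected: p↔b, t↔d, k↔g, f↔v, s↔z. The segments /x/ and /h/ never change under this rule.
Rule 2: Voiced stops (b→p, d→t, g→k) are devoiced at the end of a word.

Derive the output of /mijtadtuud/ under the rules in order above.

mijtattuut

Rule 1 (regressive voicing assimilation): /d/ precedes the voiceless obstruent /t/, so it devoices to [t] by assimilation. /mijtadtuud/ → mijtattuud.
Rule 2 (final devoicing): /d/ is a voiced stop in word-final position, so it devoices to [t]. /mijtattuud/ → mijtattuut.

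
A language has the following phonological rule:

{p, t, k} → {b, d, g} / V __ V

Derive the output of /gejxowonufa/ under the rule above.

gejxowonufa

No segment of /gejxowonufa/ meets the structural description of the rule, so the form surfaces unchanged.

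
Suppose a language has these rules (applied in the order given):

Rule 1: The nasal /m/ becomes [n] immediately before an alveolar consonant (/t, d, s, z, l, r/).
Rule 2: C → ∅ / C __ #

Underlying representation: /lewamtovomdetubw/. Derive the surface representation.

lewantovondetub

Rule 1 (nasal place assimilation): /m/ precedes the alveolar consonant /t/, so it assimilates in place to [n]. /m/ precedes the alveolar consonant /d/, so it assimilates in place to [n]. /lewamtovomdetubw/ → lewantovondetubw.
Rule 2 (final cluster simplification): /w/ is the second consonant of a word-final cluster /bw/, so it deletes. /lewantovondetubw/ → lewantovondetub.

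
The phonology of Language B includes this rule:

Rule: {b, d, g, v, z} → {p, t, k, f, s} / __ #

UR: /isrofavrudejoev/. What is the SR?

/v/ is a voiced obstruent in word-final position, so it devoices to [f].
The other instances of /v/, /d/ do not occur in the required environment and remain unchanged.
Surface form: [isrofavrudejoef].

isrofavrudejoef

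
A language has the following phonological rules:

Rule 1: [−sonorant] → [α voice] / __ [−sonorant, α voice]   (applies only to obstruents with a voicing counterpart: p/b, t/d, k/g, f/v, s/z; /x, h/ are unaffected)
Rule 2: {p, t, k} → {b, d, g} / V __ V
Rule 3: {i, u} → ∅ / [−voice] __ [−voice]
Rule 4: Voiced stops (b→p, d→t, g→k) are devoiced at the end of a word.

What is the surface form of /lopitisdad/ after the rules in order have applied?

lobidizdat

Rule 1 (regressive voicing assimilation): /s/ precedes the voiced obstruent /d/, so it voices to [z] by assimilation. /lopitisdad/ → lopitizdad.
Rule 2 (intervocalic voicing): /p/ is a voiceless stop between vowels /o/ and /i/, so it voices to [b]. /t/ is a voiceless stop between vowels /i/ and /i/, so it voices to [d]. /lopitizdad/ → lobidizdad.
Rule 3 (high vowel syncope): no segment meets the environment; /lobidizdad/ is unchanged.
Rule 4 (final devoicing): /d/ is a voiced stop in word-final position, so it devoices to [t]. /lobidizdad/ → lobidizdat.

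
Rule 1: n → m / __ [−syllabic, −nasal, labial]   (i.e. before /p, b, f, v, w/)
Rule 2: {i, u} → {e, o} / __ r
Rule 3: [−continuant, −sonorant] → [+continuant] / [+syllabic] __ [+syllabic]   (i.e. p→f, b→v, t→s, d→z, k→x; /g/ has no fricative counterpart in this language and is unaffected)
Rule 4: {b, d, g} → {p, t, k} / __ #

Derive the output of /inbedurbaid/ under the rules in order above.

imbezorbait

Rule 1 (nasal place assimilation): /n/ precedes the labial consonant /b/, so it assimilates in place to [m]. /inbedurbaid/ → imbedurbaid.
Rule 2 (pre-rhotic lowering): /u/ is a high vowel immediately before /r/, so it lowers to [o]. /imbedurbaid/ → imbedorbaid.
Rule 3 (intervocalic spirantization): /d/ is a stop between vowels /e/ and /o/, so it spirantizes to the fricative [z]. /imbedorbaid/ → imbezorbaid.
Rule 4 (final devoicing): /d/ is a voiced stop in word-final position, so it devoices to [t]. /imbezorbaid/ → imbezorbait.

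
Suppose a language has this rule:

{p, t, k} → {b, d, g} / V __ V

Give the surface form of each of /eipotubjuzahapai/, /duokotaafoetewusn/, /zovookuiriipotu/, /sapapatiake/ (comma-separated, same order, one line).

/eipotubjuzahapai/: /p/ is a voiceless stop between vowels /i/ and /o/, so it voices to [b]. /t/ is a voiceless stop between vowels /o/ and /u/, so it voices to [d]. /p/ is a voiceless stop between vowels /a/ and /a/, so it voices to [b]. → [eibodubjuzahabai].
/duokotaafoetewusn/: /k/ is a voiceless stop between vowels /o/ and /o/, so it voices to [g]. /t/ is a voiceless stop between vowels /o/ and /a/, so it voices to [d]. /t/ is a voiceless stop between vowels /e/ and /e/, so it voices to [d]. → [duogodaafoedewusn].
/zovookuiriipotu/: /k/ is a voiceless stop between vowels /o/ and /u/, so it voices to [g]. /p/ is a voiceless stop between vowels /i/ and /o/, so it voices to [b]. /t/ is a voiceless stop between vowels /o/ and /u/, so it voices to [d]. → [zovooguiriibodu].
/sapapatiake/: /p/ is a voiceless stop between vowels /a/ and /a/, so it voices to [b]. /p/ is a voiceless stop between vowels /a/ and /a/, so it voices to [b]. /t/ is a voiceless stop between vowels /a/ and /i/, so it voices to [d]. /k/ is a voiceless stop between vowels /a/ and /e/, so it voices to [g]. → [sababadiage].

eibodubjuzahabai, duogodaafoedewusn, zovooguiriibodu, sababadiage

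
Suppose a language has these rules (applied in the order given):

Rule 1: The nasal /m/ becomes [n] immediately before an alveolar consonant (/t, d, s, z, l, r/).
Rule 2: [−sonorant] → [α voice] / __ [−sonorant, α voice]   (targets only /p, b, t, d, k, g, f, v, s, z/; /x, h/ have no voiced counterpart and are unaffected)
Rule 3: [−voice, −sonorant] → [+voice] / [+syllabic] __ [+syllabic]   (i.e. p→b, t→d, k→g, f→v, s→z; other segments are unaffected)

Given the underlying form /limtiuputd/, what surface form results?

Rule 1 (nasal place assimilation): /m/ precedes the alveolar consonant /t/, so it assimilates in place to [n]. /limtiuputd/ → lintiuputd.
Rule 2 (regressive voicing assimilation): /t/ precedes the voiced obstruent /d/, so it voices to [d] by assimilation. /lintiuputd/ → lintiupudd.
Rule 3 (intervocalic voicing): /p/ is a voiceless obstruent between vowels /u/ and /u/, so it voices to [b]. /lintiupudd/ → lintiubudd.

lintiubudd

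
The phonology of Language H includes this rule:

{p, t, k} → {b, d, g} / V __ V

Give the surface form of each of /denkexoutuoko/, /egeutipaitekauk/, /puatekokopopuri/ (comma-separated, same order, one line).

denkexouduogo, egeudibaidegauk, puadegogoboburi

/denkexoutuoko/: /t/ is a voiceless stop between vowels /u/ and /u/, so it voices to [d]. /k/ is a voiceless stop between vowels /o/ and /o/, so it voices to [g]. → [denkexouduogo].
/egeutipaitekauk/: /t/ is a voiceless stop between vowels /u/ and /i/, so it voices to [d]. /p/ is a voiceless stop between vowels /i/ and /a/, so it voices to [b]. /t/ is a voiceless stop between vowels /i/ and /e/, so it voices to [d]. /k/ is a voiceless stop between vowels /e/ and /a/, so it voices to [g]. → [egeudibaidegauk].
/puatekokopopuri/: /t/ is a voiceless stop between vowels /a/ and /e/, so it voices to [d]. /k/ is a voiceless stop between vowels /e/ and /o/, so it voices to [g]. /k/ is a voiceless stop between vowels /o/ and /o/, so it voices to [g]. /p/ is a voiceless stop between vowels /o/ and /o/, so it voices to [b]. /p/ is a voiceless stop between vowels /o/ and /u/, so it voices to [b]. → [puadegogoboburi].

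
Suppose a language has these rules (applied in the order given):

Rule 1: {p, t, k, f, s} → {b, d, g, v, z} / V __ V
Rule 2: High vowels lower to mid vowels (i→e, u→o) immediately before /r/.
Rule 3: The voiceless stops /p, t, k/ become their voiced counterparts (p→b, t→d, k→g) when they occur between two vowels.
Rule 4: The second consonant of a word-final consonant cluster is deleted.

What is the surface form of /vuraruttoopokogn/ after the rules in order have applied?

Rule 1 (intervocalic voicing): /p/ is a voiceless obstruent between vowels /o/ and /o/, so it voices to [b]. /k/ is a voiceless obstruent between vowels /o/ and /o/, so it voices to [g]. /vuraruttoopokogn/ → vuraruttoobogogn.
Rule 2 (pre-rhotic lowering): /u/ is a high vowel immediately before /r/, so it lowers to [o]. /vuraruttoobogogn/ → voraruttoobogogn.
Rule 3 (intervocalic voicing): no segment meets the environment; /voraruttoobogogn/ is unchanged.
Rule 4 (final cluster simplification): /n/ is the second consonant of a word-final cluster /gn/, so it deletes. /voraruttoobogogn/ → voraruttoobogog.

voraruttoobogog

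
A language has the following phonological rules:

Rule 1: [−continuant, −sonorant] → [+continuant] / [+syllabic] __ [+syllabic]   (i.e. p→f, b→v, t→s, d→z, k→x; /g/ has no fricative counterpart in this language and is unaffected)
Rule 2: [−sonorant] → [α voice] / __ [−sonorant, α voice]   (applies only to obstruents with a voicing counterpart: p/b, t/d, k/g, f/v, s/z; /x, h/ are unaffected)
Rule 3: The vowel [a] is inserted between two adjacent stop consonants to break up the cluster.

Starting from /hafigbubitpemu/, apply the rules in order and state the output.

Rule 1 (intervocalic spirantization): /b/ is a stop between vowels /u/ and /i/, so it spirantizes to the fricative [v]. /hafigbubitpemu/ → hafigbuvitpemu.
Rule 2 (regressive voicing assimilation): no segment meets the environment; /hafigbuvitpemu/ is unchanged.
Rule 3 (stop-cluster a-epenthesis): /g/ and /b/ form a stop–stop cluster, so [a] is inserted between them. /t/ and /p/ form a stop–stop cluster, so [a] is inserted between them. /hafigbuvitpemu/ → hafigabuvitapemu.

hafigabuvitapemu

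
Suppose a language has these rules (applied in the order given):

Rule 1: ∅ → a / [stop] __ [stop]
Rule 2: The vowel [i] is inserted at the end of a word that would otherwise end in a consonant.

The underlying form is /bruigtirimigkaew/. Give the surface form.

Rule 1 (stop-cluster a-epenthesis): /g/ and /t/ form a stop–stop cluster, so [a] is inserted between them. /g/ and /k/ form a stop–stop cluster, so [a] is inserted between them. /bruigtirimigkaew/ → bruigatirimigakaew.
Rule 2 (final i-epenthesis): the form ends in the consonant /w/, so [i] is inserted word-finally. /bruigatirimigakaew/ → bruigatirimigakaewi.

bruigatirimigakaewi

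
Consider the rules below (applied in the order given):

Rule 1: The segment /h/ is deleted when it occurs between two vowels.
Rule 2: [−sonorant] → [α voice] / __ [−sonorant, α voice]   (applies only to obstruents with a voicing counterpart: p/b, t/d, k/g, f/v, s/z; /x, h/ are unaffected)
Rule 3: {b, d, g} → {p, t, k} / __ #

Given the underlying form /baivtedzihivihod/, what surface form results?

baiftedziiviot

Rule 1 (intervocalic h-deletion): /h/ occurs between vowels /i/ and /i/, so it deletes. /h/ occurs between vowels /i/ and /o/, so it deletes. /baivtedzihivihod/ → baivtedziiviod.
Rule 2 (regressive voicing assimilation): /v/ precedes the voiceless obstruent /t/, so it devoices to [f] by assimilation. /baivtedziiviod/ → baiftedziiviod.
Rule 3 (final devoicing): /d/ is a voiced stop in word-final position, so it devoices to [t]. /baiftedziiviod/ → baiftedziiviot.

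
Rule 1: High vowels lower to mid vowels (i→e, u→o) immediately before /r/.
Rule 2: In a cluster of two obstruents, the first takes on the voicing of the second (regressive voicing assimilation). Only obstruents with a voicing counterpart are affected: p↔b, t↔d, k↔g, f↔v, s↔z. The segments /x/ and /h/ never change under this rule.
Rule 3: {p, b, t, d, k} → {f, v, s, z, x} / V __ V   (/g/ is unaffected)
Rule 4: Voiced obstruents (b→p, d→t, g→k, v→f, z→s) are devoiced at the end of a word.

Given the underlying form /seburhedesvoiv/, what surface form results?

Rule 1 (pre-rhotic lowering): /u/ is a high vowel immediately before /r/, so it lowers to [o]. /seburhedesvoiv/ → seborhedesvoiv.
Rule 2 (regressive voicing assimilation): /s/ precedes the voiced obstruent /v/, so it voices to [z] by assimilation. /seborhedesvoiv/ → seborhedezvoiv.
Rule 3 (intervocalic spirantization): /b/ is a stop between vowels /e/ and /o/, so it spirantizes to the fricative [v]. /d/ is a stop between vowels /e/ and /e/, so it spirantizes to the fricative [z]. /seborhedezvoiv/ → sevorhezezvoiv.
Rule 4 (final devoicing): /v/ is a voiced obstruent in word-final position, so it devoices to [f]. /sevorhezezvoiv/ → sevorhezezvoif.

sevorhezezvoif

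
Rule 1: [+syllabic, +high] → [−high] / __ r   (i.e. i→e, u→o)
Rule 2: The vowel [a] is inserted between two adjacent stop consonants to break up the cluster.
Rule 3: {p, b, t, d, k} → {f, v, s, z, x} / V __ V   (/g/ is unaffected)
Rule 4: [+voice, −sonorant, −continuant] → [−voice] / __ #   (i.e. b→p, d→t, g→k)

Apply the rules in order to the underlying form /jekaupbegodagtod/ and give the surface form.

jexaufavegozagasot

Rule 1 (pre-rhotic lowering): no segment meets the environment; /jekaupbegodagtod/ is unchanged.
Rule 2 (stop-cluster a-epenthesis): /p/ and /b/ form a stop–stop cluster, so [a] is inserted between them. /g/ and /t/ form a stop–stop cluster, so [a] is inserted between them. /jekaupbegodagtod/ → jekaupabegodagatod.
Rule 3 (intervocalic spirantization): /k/ is a stop between vowels /e/ and /a/, so it spirantizes to the fricative [x]. /p/ is a stop between vowels /u/ and /a/, so it spirantizes to the fricative [f]. /b/ is a stop between vowels /a/ and /e/, so it spirantizes to the fricative [v]. /d/ is a stop between vowels /o/ and /a/, so it spirantizes to the fricative [z]. /t/ is a stop between vowels /a/ and /o/, so it spirantizes to the fricative [s]. /jekaupabegodagatod/ → jexaufavegozagasod.
Rule 4 (final devoicing): /d/ is a voiced stop in word-final position, so it devoices to [t]. /jexaufavegozagasod/ → jexaufavegozagasot.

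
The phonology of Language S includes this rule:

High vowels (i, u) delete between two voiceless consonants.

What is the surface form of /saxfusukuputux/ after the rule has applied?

saxfskptx

/u/ is a high vowel flanked by voiceless consonants /f/ and /s/, so it deletes.
/u/ is a high vowel flanked by voiceless consonants /s/ and /k/, so it deletes.
/u/ is a high vowel flanked by voiceless consonants /k/ and /p/, so it deletes.
/u/ is a high vowel flanked by voiceless consonants /p/ and /t/, so it deletes.
/u/ is a high vowel flanked by voiceless consonants /t/ and /x/, so it deletes.
Surface form: [saxfskptx].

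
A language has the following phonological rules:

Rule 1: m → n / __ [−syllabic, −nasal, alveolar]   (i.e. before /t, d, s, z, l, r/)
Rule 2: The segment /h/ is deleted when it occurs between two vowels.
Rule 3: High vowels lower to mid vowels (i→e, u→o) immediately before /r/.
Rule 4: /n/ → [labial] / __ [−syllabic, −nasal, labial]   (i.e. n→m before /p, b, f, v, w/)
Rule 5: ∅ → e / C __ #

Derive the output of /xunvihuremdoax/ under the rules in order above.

Rule 1 (nasal place assimilation): /m/ precedes the alveolar consonant /d/, so it assimilates in place to [n]. /xunvihuremdoax/ → xunvihurendoax.
Rule 2 (intervocalic h-deletion): /h/ occurs between vowels /i/ and /u/, so it deletes. /xunvihurendoax/ → xunviurendoax.
Rule 3 (pre-rhotic lowering): /u/ is a high vowel immediately before /r/, so it lowers to [o]. /xunviurendoax/ → xunviorendoax.
Rule 4 (nasal place assimilation): /n/ precedes the labial consonant /v/, so it assimilates in place to [m]. /xunviorendoax/ → xumviorendoax.
Rule 5 (final e-epenthesis): the form ends in the consonant /x/, so [e] is inserted word-finally. /xumviorendoax/ → xumviorendoaxe.

xumviorendoaxe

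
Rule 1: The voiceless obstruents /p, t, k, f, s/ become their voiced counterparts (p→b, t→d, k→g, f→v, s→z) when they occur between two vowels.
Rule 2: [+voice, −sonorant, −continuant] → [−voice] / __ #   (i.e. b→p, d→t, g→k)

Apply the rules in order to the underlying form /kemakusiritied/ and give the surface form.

kemaguziridiet

Rule 1 (intervocalic voicing): /k/ is a voiceless obstruent between vowels /a/ and /u/, so it voices to [g]. /s/ is a voiceless obstruent between vowels /u/ and /i/, so it voices to [z]. /t/ is a voiceless obstruent between vowels /i/ and /i/, so it voices to [d]. /kemakusiritied/ → kemaguziridied.
Rule 2 (final devoicing): /d/ is a voiced stop in word-final position, so it devoices to [t]. /kemaguziridied/ → kemaguziridiet.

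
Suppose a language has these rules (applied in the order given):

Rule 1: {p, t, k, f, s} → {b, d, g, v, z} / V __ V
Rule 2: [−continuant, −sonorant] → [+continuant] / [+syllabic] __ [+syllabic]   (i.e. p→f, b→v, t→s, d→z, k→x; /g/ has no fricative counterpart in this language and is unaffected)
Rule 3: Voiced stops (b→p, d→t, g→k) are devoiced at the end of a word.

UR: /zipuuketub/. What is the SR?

zivuugezup

Rule 1 (intervocalic voicing): /p/ is a voiceless obstruent between vowels /i/ and /u/, so it voices to [b]. /k/ is a voiceless obstruent between vowels /u/ and /e/, so it voices to [g]. /t/ is a voiceless obstruent between vowels /e/ and /u/, so it voices to [d]. /zipuuketub/ → zibuugedub.
Rule 2 (intervocalic spirantization): /b/ is a stop between vowels /i/ and /u/, so it spirantizes to the fricative [v]. /d/ is a stop between vowels /e/ and /u/, so it spirantizes to the fricative [z]. /zibuugedub/ → zivuugezub.
Rule 3 (final devoicing): /b/ is a voiced stop in word-final position, so it devoices to [p]. /zivuugezub/ → zivuugezup.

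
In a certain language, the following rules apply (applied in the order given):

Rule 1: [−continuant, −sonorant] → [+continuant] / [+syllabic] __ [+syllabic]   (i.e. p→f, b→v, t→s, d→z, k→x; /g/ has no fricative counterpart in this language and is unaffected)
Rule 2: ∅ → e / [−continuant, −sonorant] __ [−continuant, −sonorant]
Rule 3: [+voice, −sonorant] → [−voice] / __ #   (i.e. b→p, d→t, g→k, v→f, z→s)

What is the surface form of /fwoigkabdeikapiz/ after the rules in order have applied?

Rule 1 (intervocalic spirantization): /k/ is a stop between vowels /i/ and /a/, so it spirantizes to the fricative [x]. /p/ is a stop between vowels /a/ and /i/, so it spirantizes to the fricative [f]. /fwoigkabdeikapiz/ → fwoigkabdeixafiz.
Rule 2 (stop-cluster e-epenthesis): /g/ and /k/ form a stop–stop cluster, so [e] is inserted between them. /b/ and /d/ form a stop–stop cluster, so [e] is inserted between them. /fwoigkabdeixafiz/ → fwoigekabedeixafiz.
Rule 3 (final devoicing): /z/ is a voiced obstruent in word-final position, so it devoices to [s]. /fwoigekabedeixafiz/ → fwoigekabedeixafis.

fwoigekabedeixafis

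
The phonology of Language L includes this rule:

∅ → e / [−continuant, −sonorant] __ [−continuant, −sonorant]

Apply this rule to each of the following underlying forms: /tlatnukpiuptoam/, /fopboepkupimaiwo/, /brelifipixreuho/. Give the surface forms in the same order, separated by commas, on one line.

tlatnukepiupetoam, fopeboepekupimaiwo, brelifipixreuho

/tlatnukpiuptoam/: /k/ and /p/ form a stop–stop cluster, so [e] is inserted between them. /p/ and /t/ form a stop–stop cluster, so [e] is inserted between them. → [tlatnukepiupetoam].
/fopboepkupimaiwo/: /p/ and /b/ form a stop–stop cluster, so [e] is inserted between them. /p/ and /k/ form a stop–stop cluster, so [e] is inserted between them. → [fopeboepekupimaiwo].
/brelifipixreuho/: the rule's environment is not met; surfaces unchanged as [brelifipixreuho].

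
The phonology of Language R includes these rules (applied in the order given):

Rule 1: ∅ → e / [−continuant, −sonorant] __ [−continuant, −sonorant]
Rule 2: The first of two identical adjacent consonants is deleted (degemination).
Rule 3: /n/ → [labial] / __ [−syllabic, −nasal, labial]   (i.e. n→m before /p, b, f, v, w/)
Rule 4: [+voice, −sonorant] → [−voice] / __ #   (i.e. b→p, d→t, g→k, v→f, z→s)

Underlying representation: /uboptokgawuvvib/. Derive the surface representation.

ubopetokegawuvip

Rule 1 (stop-cluster e-epenthesis): /p/ and /t/ form a stop–stop cluster, so [e] is inserted between them. /k/ and /g/ form a stop–stop cluster, so [e] is inserted between them. /uboptokgawuvvib/ → ubopetokegawuvvib.
Rule 2 (degemination): /vv/ is a geminate; the first /v/ deletes. /ubopetokegawuvvib/ → ubopetokegawuvib.
Rule 3 (nasal place assimilation): no segment meets the environment; /ubopetokegawuvib/ is unchanged.
Rule 4 (final devoicing): /b/ is a voiced obstruent in word-final position, so it devoices to [p]. /ubopetokegawuvib/ → ubopetokegawuvip.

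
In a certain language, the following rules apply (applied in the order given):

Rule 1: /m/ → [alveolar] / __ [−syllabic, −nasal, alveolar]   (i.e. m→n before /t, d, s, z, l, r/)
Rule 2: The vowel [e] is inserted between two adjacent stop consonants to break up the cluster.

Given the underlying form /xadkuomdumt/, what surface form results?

xadekuondunt

Rule 1 (nasal place assimilation): /m/ precedes the alveolar consonant /d/, so it assimilates in place to [n]. /m/ precedes the alveolar consonant /t/, so it assimilates in place to [n]. /xadkuomdumt/ → xadkuondunt.
Rule 2 (stop-cluster e-epenthesis): /d/ and /k/ form a stop–stop cluster, so [e] is inserted between them. /xadkuondunt/ → xadekuondunt.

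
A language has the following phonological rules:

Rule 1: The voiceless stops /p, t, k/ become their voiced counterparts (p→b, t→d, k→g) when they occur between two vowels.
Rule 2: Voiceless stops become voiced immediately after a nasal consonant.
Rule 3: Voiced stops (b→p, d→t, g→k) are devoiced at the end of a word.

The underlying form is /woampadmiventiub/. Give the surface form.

Rule 1 (intervocalic voicing): no segment meets the environment; /woampadmiventiub/ is unchanged.
Rule 2 (post-nasal voicing): /p/ is a voiceless stop immediately after the nasal /m/, so it voices to [b]. /t/ is a voiceless stop immediately after the nasal /n/, so it voices to [d]. /woampadmiventiub/ → woambadmivendiub.
Rule 3 (final devoicing): /b/ is a voiced stop in word-final position, so it devoices to [p]. /woambadmivendiub/ → woambadmivendiup.

woambadmivendiup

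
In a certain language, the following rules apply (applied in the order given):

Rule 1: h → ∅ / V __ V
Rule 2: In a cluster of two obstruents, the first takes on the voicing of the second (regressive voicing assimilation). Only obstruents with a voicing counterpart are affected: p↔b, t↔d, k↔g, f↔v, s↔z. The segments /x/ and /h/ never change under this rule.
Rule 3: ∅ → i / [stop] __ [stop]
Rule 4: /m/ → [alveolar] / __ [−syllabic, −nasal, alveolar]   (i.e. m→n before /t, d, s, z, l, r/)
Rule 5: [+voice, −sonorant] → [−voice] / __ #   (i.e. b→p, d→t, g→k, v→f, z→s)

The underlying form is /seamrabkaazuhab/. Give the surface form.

Rule 1 (intervocalic h-deletion): /h/ occurs between vowels /u/ and /a/, so it deletes. /seamrabkaazuhab/ → seamrabkaazuab.
Rule 2 (regressive voicing assimilation): /b/ precedes the voiceless obstruent /k/, so it devoices to [p] by assimilation. /seamrabkaazuab/ → seamrapkaazuab.
Rule 3 (stop-cluster i-epenthesis): /p/ and /k/ form a stop–stop cluster, so [i] is inserted between them. /seamrapkaazuab/ → seamrapikaazuab.
Rule 4 (nasal place assimilation): /m/ precedes the alveolar consonant /r/, so it assimilates in place to [n]. /seamrapikaazuab/ → seanrapikaazuab.
Rule 5 (final devoicing): /b/ is a voiced obstruent in word-final position, so it devoices to [p]. /seanrapikaazuab/ → seanrapikaazuap.

seanrapikaazuap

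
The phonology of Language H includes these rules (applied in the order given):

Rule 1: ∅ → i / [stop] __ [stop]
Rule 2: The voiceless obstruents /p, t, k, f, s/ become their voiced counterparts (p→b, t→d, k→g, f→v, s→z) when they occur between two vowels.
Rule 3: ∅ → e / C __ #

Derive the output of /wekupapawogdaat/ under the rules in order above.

Rule 1 (stop-cluster i-epenthesis): /g/ and /d/ form a stop–stop cluster, so [i] is inserted between them. /wekupapawogdaat/ → wekupapawogidaat.
Rule 2 (intervocalic voicing): /k/ is a voiceless obstruent between vowels /e/ and /u/, so it voices to [g]. /p/ is a voiceless obstruent between vowels /u/ and /a/, so it voices to [b]. /p/ is a voiceless obstruent between vowels /a/ and /a/, so it voices to [b]. /wekupapawogidaat/ → wegubabawogidaat.
Rule 3 (final e-epenthesis): the form ends in the consonant /t/, so [e] is inserted word-finally. /wegubabawogidaat/ → wegubabawogidaate.

wegubabawogidaate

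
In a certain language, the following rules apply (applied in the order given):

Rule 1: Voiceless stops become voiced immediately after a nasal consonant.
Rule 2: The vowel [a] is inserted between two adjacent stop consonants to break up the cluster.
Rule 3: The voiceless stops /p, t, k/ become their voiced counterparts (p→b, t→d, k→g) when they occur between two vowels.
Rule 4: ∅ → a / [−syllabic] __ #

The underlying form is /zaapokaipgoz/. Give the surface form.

Rule 1 (post-nasal voicing): no segment meets the environment; /zaapokaipgoz/ is unchanged.
Rule 2 (stop-cluster a-epenthesis): /p/ and /g/ form a stop–stop cluster, so [a] is inserted between them. /zaapokaipgoz/ → zaapokaipagoz.
Rule 3 (intervocalic voicing): /p/ is a voiceless stop between vowels /a/ and /o/, so it voices to [b]. /k/ is a voiceless stop between vowels /o/ and /a/, so it voices to [g]. /p/ is a voiceless stop between vowels /i/ and /a/, so it voices to [b]. /zaapokaipagoz/ → zaabogaibagoz.
Rule 4 (final a-epenthesis): the form ends in the consonant /z/, so [a] is inserted word-finally. /zaabogaibagoz/ → zaabogaibagoza.

zaabogaibagoza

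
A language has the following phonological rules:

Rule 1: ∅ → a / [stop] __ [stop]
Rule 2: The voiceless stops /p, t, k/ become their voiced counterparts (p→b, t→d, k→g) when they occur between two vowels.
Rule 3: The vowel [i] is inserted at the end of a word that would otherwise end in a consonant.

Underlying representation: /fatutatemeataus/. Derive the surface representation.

Rule 1 (stop-cluster a-epenthesis): no segment meets the environment; /fatutatemeataus/ is unchanged.
Rule 2 (intervocalic voicing): /t/ is a voiceless stop between vowels /a/ and /u/, so it voices to [d]. /t/ is a voiceless stop between vowels /u/ and /a/, so it voices to [d]. /t/ is a voiceless stop between vowels /a/ and /e/, so it voices to [d]. /t/ is a voiceless stop between vowels /a/ and /a/, so it voices to [d]. /fatutatemeataus/ → fadudademeadaus.
Rule 3 (final i-epenthesis): the form ends in the consonant /s/, so [i] is inserted word-finally. /fadudademeadaus/ → fadudademeadausi.

fadudademeadausi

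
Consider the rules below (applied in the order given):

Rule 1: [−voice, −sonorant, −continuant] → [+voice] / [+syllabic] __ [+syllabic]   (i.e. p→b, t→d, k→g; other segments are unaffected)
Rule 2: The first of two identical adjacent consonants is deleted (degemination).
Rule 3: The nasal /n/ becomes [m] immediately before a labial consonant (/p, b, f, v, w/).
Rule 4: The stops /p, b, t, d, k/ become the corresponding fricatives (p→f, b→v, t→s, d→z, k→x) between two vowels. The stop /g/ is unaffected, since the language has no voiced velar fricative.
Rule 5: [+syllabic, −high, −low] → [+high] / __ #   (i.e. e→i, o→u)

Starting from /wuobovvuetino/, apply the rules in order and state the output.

Rule 1 (intervocalic voicing): /t/ is a voiceless stop between vowels /e/ and /i/, so it voices to [d]. /wuobovvuetino/ → wuobovvuedino.
Rule 2 (degemination): /vv/ is a geminate; the first /v/ deletes. /wuobovvuedino/ → wuobovuedino.
Rule 3 (nasal place assimilation): no segment meets the environment; /wuobovuedino/ is unchanged.
Rule 4 (intervocalic spirantization): /b/ is a stop between vowels /o/ and /o/, so it spirantizes to the fricative [v]. /d/ is a stop between vowels /e/ and /i/, so it spirantizes to the fricative [z]. /wuobovuedino/ → wuovovuezino.
Rule 5 (final vowel raising): /o/ is a mid vowel in word-final position, so it raises to [u]. /wuovovuezino/ → wuovovuezinu.

wuovovuezinu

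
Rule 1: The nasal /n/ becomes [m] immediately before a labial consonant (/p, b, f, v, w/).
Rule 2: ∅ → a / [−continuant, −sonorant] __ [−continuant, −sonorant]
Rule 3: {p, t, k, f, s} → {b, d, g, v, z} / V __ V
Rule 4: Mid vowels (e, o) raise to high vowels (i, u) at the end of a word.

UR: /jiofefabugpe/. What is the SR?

jiovevabugabi

Rule 1 (nasal place assimilation): no segment meets the environment; /jiofefabugpe/ is unchanged.
Rule 2 (stop-cluster a-epenthesis): /g/ and /p/ form a stop–stop cluster, so [a] is inserted between them. /jiofefabugpe/ → jiofefabugape.
Rule 3 (intervocalic voicing): /f/ is a voiceless obstruent between vowels /o/ and /e/, so it voices to [v]. /f/ is a voiceless obstruent between vowels /e/ and /a/, so it voices to [v]. /p/ is a voiceless obstruent between vowels /a/ and /e/, so it voices to [b]. /jiofefabugape/ → jiovevabugabe.
Rule 4 (final vowel raising): /e/ is a mid vowel in word-final position, so it raises to [i]. /jiovevabugabe/ → jiovevabugabi.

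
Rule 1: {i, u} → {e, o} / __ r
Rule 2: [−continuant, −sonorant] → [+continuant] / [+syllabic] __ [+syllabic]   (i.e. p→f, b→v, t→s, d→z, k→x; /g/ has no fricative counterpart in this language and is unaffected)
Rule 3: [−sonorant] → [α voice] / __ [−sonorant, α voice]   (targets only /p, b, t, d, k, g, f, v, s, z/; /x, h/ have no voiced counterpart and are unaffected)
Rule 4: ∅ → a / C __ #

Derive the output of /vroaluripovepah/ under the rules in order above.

vroalorifovefaha

Rule 1 (pre-rhotic lowering): /u/ is a high vowel immediately before /r/, so it lowers to [o]. /vroaluripovepah/ → vroaloripovepah.
Rule 2 (intervocalic spirantization): /p/ is a stop between vowels /i/ and /o/, so it spirantizes to the fricative [f]. /p/ is a stop between vowels /e/ and /a/, so it spirantizes to the fricative [f]. /vroaloripovepah/ → vroalorifovefah.
Rule 3 (regressive voicing assimilation): no segment meets the environment; /vroalorifovefah/ is unchanged.
Rule 4 (final a-epenthesis): the form ends in the consonant /h/, so [a] is inserted word-finally. /vroalorifovefah/ → vroalorifovefaha.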